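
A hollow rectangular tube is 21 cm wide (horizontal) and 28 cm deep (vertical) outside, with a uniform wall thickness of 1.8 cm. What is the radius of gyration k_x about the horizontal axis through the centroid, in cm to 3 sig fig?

k_x ≈ 10.3 cm

Decompose the section into non-overlapping parts with the origin at the bottom-left of its bounding rectangle.
Outer rectangle: 21 × 28, A = 588 cm², y = 14 cm, Ī = 38 416 cm⁴.
Inner void (subtracted): 17.4 × 24.4, A = 424.56 cm², y = 14 cm, Ī = 21 064 cm⁴.
By symmetry the centroid is at mid-height, ȳ = 14 cm.
All pieces are centred on the horizontal axis through the centroid, so I = ΣĪ (holes subtracted) = 17 352 cm⁴.
Radius of gyration: k = √(I/A) = √(17 352 / 163.44) = 10.304 cm.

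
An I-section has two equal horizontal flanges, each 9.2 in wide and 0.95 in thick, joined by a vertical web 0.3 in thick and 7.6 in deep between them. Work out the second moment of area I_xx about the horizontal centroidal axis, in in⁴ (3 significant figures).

I_xx ≈ 332 in⁴

Treat the section as a set of non-overlapping primitives; coordinates are from the bounding-box lower-left.
Bottom flange: 9.2 × 0.95, A = 8.74 in², y = 0.475 in, Ī = 0.65732 in⁴.
Web: 0.3 × 7.6, A = 2.28 in², y = 4.75 in, Ī = 10.974 in⁴.
Top flange: 9.2 × 0.95, A = 8.74 in², y = 9.025 in, Ī = 0.65732 in⁴.
By symmetry the centroid is at mid-height, ȳ = 4.75 in.
Transfer each piece to the horizontal centroidal axis using Ī + A·d² with d = y − 4.75:
  bottom flange: d = -4.275 in → contributes +160.39 in⁴
  web: d = 0 in → contributes +10.974 in⁴
  top flange: d = 4.275 in → contributes +160.39 in⁴
Total I = 331.75 in⁴.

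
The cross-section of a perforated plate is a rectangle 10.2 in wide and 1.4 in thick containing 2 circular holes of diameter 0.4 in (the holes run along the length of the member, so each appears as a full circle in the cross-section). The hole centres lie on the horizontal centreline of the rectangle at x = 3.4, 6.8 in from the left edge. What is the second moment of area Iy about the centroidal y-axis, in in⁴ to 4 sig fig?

Split into non-overlapping primitives; take the origin at the lower-left of the bounding box.
Plate: 10.2 × 1.4, A = 14.28 in², x = 5.1 in, Ī = 123.808 in⁴.
Hole 1 (subtracted): ⌀0.4, A = 0.125664 in², x = 3.4 in, Ī = 0.00125664 in⁴.
Hole 2 (subtracted): ⌀0.4, A = 0.125664 in², x = 6.8 in, Ī = 0.00125664 in⁴.
By symmetry the centroid is at mid-width, x̄ = 5.1 in.
Transfer each piece to the centroidal y-axis using Ī + A·d² with d = x − 5.1:
  plate: d = 0 in → contributes +123.808 in⁴
  hole 1: d = -1.7 in → contributes −0.364425 in⁴
  hole 2: d = 1.7 in → contributes −0.364425 in⁴
Total I = 123.079 in⁴.

Iy ≈ 123.1 in⁴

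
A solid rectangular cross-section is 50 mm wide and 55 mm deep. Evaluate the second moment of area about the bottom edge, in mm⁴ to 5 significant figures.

I_base ≈ 2.7729 × 10⁶ mm⁴

The section: 50 × 55, A = 2 750 mm², y = 27.5 mm, Ī = 693229.2 mm⁴.
Transfer it to a horizontal axis along the bottom face using Ī + A·d² with d = y − 0:
  the section: d = 27.5 mm → contributes +2 772 917 mm⁴
Total I = 2 772 917 mm⁴.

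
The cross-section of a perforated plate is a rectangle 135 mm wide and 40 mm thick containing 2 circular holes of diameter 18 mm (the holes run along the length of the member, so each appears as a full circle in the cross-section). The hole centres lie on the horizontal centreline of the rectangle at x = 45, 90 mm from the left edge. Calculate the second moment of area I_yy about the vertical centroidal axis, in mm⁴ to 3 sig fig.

I_yy ≈ 7.93 × 10⁶ mm⁴

Break the section into simple shapes (no overlaps), measuring from the bottom-left corner of the bounding box.
Plate: 135 × 40, A = 5 400 mm², x = 67.5 mm, Ī = 8 201 250 mm⁴.
Hole 1 (subtracted): ⌀18, A = 254.47 mm², x = 45 mm, Ī = 5 153 mm⁴.
Hole 2 (subtracted): ⌀18, A = 254.47 mm², x = 90 mm, Ī = 5 153 mm⁴.
By symmetry the centroid is at mid-width, x̄ = 67.5 mm.
Transfer each piece to the vertical centroidal axis using Ī + A·d² with d = x − 67.5:
  plate: d = 0 mm → contributes +8 201 250 mm⁴
  hole 1: d = -22.5 mm → contributes −133 978 mm⁴
  hole 2: d = 22.5 mm → contributes −133 978 mm⁴
Total I = 7 933 294 mm⁴.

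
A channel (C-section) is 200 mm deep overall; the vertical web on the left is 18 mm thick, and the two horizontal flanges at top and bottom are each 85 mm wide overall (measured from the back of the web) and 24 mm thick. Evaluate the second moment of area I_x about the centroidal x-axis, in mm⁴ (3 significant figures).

I_x ≈ 3.71 × 10⁷ mm⁴

Treat the section as a set of non-overlapping primitives; coordinates are from the bounding-box lower-left.
Web: 18 × 200, A = 3 600 mm², y = 100 mm, Ī = 12 000 000 mm⁴.
Top flange (beyond web): 67 × 24, A = 1 608 mm², y = 188 mm, Ī = 77 184 mm⁴.
Bottom flange (beyond web): 67 × 24, A = 1 608 mm², y = 12 mm, Ī = 77 184 mm⁴.
By symmetry the centroid is at mid-height, ȳ = 100 mm.
Transfer each piece to the centroidal x-axis using Ī + A·d² with d = y − 100:
  web: d = 0 mm → contributes +12 000 000 mm⁴
  top flange (beyond web): d = 88 mm → contributes +12 529 536 mm⁴
  bottom flange (beyond web): d = -88 mm → contributes +12 529 536 mm⁴
Total I = 37 059 072 mm⁴.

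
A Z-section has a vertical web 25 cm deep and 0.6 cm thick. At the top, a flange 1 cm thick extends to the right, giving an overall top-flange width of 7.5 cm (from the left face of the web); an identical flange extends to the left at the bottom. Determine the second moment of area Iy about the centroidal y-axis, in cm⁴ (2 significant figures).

Break the section into simple shapes (no overlaps), measuring from the bottom-left corner of the bounding box.
Web: 0.6 × 25, A = 15 cm², x = 7.2 cm, Ī = 0.45 cm⁴.
Top flange (beyond web): 6.9 × 1, A = 6.9 cm², x = 10.95 cm, Ī = 27.38 cm⁴.
Bottom flange (beyond web): 6.9 × 1, A = 6.9 cm², x = 3.45 cm, Ī = 27.38 cm⁴.
Centroid: x̄ = ΣA·x / ΣA = 7.2 cm.
Transfer each piece to the centroidal y-axis using Ī + A·d² with d = x − 7.2:
  web: d = 0 cm → contributes +0.45 cm⁴
  top flange (beyond web): d = 3.75 cm → contributes +124.4 cm⁴
  bottom flange (beyond web): d = -3.75 cm → contributes +124.4 cm⁴
Total I = 249.3 cm⁴.

Iy ≈ 250 cm⁴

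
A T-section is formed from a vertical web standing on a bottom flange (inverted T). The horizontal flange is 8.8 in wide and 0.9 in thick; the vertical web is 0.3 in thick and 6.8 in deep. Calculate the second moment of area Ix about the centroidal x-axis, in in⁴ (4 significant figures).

Ix ≈ 32.44 in⁴

Treat the section as a set of non-overlapping primitives; coordinates are from the bounding-box lower-left.
Flange: 8.8 × 0.9, A = 7.92 in², y = 0.45 in, Ī = 0.5346 in⁴.
Web: 0.3 × 6.8, A = 2.04 in², y = 4.3 in, Ī = 7.8608 in⁴.
Centroid: ȳ = ΣA·y / ΣA = 1.23855 in.
Transfer each piece to the centroidal x-axis using Ī + A·d² with d = y − 1.23855:
  flange: d = -0.788554 in → contributes +5.4594 in⁴
  web: d = 3.06145 in → contributes +26.9806 in⁴
Total I = 32.44 in⁴.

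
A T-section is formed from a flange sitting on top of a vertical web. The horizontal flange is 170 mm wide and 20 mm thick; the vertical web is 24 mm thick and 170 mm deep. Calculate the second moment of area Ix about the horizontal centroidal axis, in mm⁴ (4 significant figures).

Decompose the section into non-overlapping parts with the origin at the bottom-left of its bounding rectangle.
Flange: 170 × 20, A = 3 400 mm², y = 180 mm, Ī = 113 333 mm⁴.
Web: 24 × 170, A = 4 080 mm², y = 85 mm, Ī = 9 826 000 mm⁴.
Centroid: ȳ = ΣA·y / ΣA = 128.182 mm.
Transfer each piece to the horizontal centroidal axis using Ī + A·d² with d = y − 128.182:
  flange: d = 51.8182 mm → contributes +9 242 755 mm⁴
  web: d = -43.1818 mm → contributes +17 433 851 mm⁴
Total I = 26 676 606 mm⁴.

Ix ≈ 2.668 × 10⁷ mm⁴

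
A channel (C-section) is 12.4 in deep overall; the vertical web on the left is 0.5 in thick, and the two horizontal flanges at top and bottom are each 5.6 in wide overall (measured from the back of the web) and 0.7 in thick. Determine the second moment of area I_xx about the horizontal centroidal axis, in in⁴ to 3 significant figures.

I_xx ≈ 324 in⁴

Treat the section as a set of non-overlapping primitives; coordinates are from the bounding-box lower-left.
Web: 0.5 × 12.4, A = 6.2 in², y = 6.2 in, Ī = 79.443 in⁴.
Top flange (beyond web): 5.1 × 0.7, A = 3.57 in², y = 12.05 in, Ī = 0.14578 in⁴.
Bottom flange (beyond web): 5.1 × 0.7, A = 3.57 in², y = 0.35 in, Ī = 0.14578 in⁴.
By symmetry the centroid is at mid-height, ȳ = 6.2 in.
Transfer each piece to the horizontal centroidal axis using Ī + A·d² with d = y − 6.2:
  web: d = 0 in → contributes +79.443 in⁴
  top flange (beyond web): d = 5.85 in → contributes +122.32 in⁴
  bottom flange (beyond web): d = -5.85 in → contributes +122.32 in⁴
Total I = 324.08 in⁴.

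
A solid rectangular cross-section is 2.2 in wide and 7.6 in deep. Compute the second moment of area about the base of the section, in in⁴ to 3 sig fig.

The section: 2.2 × 7.6, A = 16.72 in², y = 3.8 in, Ī = 80.479 in⁴.
Transfer it to a horizontal axis along the bottom face using Ī + A·d² with d = y − 0:
  the section: d = 3.8 in → contributes +321.92 in⁴
Total I = 321.92 in⁴.

I_base ≈ 322 in⁴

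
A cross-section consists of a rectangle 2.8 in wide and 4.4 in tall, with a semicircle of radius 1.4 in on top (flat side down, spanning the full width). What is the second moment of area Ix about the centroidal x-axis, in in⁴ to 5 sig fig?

Ix ≈ 39.529 in⁴

Treat the section as a set of non-overlapping primitives; coordinates are from the bounding-box lower-left.
Rectangular body: 2.8 × 4.4, A = 12.32 in², y = 2.2 in, Ī = 19.87627 in⁴.
Semicircular cap: semicircle r = 1.4, A = 3.078761 in², y = 4.994178 in, Ī = 0.4216423 in⁴.
Centroid: ȳ = ΣA·y / ΣA = 2.758656 in.
Transfer each piece to the centroidal x-axis using Ī + A·d² with d = y − 2.758656:
  rectangular body: d = -0.5586558 in → contributes +23.72129 in⁴
  semicircular cap: d = 2.235523 in → contributes +15.80794 in⁴
Total I = 39.52923 in⁴.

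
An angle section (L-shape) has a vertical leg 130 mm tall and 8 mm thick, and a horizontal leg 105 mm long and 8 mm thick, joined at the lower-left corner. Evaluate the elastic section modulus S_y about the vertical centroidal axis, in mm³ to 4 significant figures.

Split into non-overlapping primitives; take the origin at the lower-left of the bounding box.
Vertical leg: 8 × 130, A = 1 040 mm², x = 4 mm, Ī = 5546.67 mm⁴.
Horizontal leg (remainder): 97 × 8, A = 776 mm², x = 56.5 mm, Ī = 608 449 mm⁴.
Centroid: x̄ = ΣA·x / ΣA = 26.4339 mm.
Transfer each piece to the vertical centroidal axis using Ī + A·d² with d = x − 26.4339:
  vertical leg: d = -22.4339 mm → contributes +528 959 mm⁴
  horizontal leg (remainder): d = 30.0661 mm → contributes +1 309 929 mm⁴
Total I = 1 838 887 mm⁴.
Extreme fibre distance c = 78.5661 mm; S = I/c = 23405.6 mm³.

S_y ≈ 2.341 × 10⁴ mm³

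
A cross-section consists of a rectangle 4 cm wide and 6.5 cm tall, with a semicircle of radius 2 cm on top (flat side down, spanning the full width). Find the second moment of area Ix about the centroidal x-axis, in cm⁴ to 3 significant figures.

Split into non-overlapping primitives; take the origin at the lower-left of the bounding box.
Rectangular body: 4 × 6.5, A = 26 cm², y = 3.25 cm, Ī = 91.542 cm⁴.
Semicircular cap: semicircle r = 2, A = 6.2832 cm², y = 7.3488 cm, Ī = 1.7561 cm⁴.
Centroid: ȳ = ΣA·y / ΣA = 4.0477 cm.
Transfer each piece to the centroidal x-axis using Ī + A·d² with d = y − 4.0477:
  rectangular body: d = -0.79774 cm → contributes +108.09 cm⁴
  semicircular cap: d = 3.3011 cm → contributes +70.225 cm⁴
Total I = 178.31 cm⁴.

Ix ≈ 178 cm⁴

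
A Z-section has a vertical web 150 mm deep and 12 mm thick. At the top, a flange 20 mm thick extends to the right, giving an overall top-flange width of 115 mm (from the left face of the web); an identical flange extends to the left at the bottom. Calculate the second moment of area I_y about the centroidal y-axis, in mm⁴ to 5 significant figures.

Split into non-overlapping primitives; take the origin at the lower-left of the bounding box.
Web: 12 × 150, A = 1 800 mm², x = 109 mm, Ī = 21 600 mm⁴.
Top flange (beyond web): 103 × 20, A = 2 060 mm², x = 166.5 mm, Ī = 1 821 212 mm⁴.
Bottom flange (beyond web): 103 × 20, A = 2 060 mm², x = 51.5 mm, Ī = 1 821 212 mm⁴.
Centroid: x̄ = ΣA·x / ΣA = 109 mm.
Transfer each piece to the centroidal y-axis using Ī + A·d² with d = x − 109:
  web: d = 0 mm → contributes +21 600 mm⁴
  top flange (beyond web): d = 57.5 mm → contributes +8 632 087 mm⁴
  bottom flange (beyond web): d = -57.5 mm → contributes +8 632 087 mm⁴
Total I = 17 285 773 mm⁴.

I_y ≈ 1.7286 × 10⁷ mm⁴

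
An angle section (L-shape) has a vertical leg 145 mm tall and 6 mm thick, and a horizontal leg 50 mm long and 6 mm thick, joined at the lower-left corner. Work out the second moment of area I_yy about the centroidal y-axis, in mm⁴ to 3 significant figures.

I_yy ≈ 1.72 × 10⁵ mm⁴

Break the section into simple shapes (no overlaps), measuring from the bottom-left corner of the bounding box.
Vertical leg: 6 × 145, A = 870 mm², x = 3 mm, Ī = 2 610 mm⁴.
Horizontal leg (remainder): 44 × 6, A = 264 mm², x = 28 mm, Ī = 42 592 mm⁴.
Centroid: x̄ = ΣA·x / ΣA = 8.8201 mm.
Transfer each piece to the centroidal y-axis using Ī + A·d² with d = x − 8.8201:
  vertical leg: d = -5.8201 mm → contributes +32 080 mm⁴
  horizontal leg (remainder): d = 19.18 mm → contributes +139 709 mm⁴
Total I = 171 789 mm⁴.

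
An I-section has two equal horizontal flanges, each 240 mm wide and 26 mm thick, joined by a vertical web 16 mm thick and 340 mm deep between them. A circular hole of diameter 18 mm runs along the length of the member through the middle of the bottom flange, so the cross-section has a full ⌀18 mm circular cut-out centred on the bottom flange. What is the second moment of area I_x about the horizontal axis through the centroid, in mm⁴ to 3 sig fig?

Split into non-overlapping primitives; take the origin at the lower-left of the bounding box.
Bottom flange: 240 × 26, A = 6 240 mm², y = 13 mm, Ī = 351 520 mm⁴.
Web: 16 × 340, A = 5 440 mm², y = 196 mm, Ī = 52 405 333 mm⁴.
Top flange: 240 × 26, A = 6 240 mm², y = 379 mm, Ī = 351 520 mm⁴.
Hole (subtracted): ⌀18, A = 254.47 mm², y = 13 mm, Ī = 5 153 mm⁴.
Centroid: ȳ = ΣA·y / ΣA = 198.64 mm.
Transfer each piece to the horizontal axis through the centroid using Ī + A·d² with d = y − 198.64:
  bottom flange: d = -185.64 mm → contributes +215 386 636 mm⁴
  web: d = -2.6361 mm → contributes +52 443 136 mm⁴
  top flange: d = 180.36 mm → contributes +203 345 847 mm⁴
  hole: d = -185.64 mm → contributes −8 774 347 mm⁴
Total I = 462 401 271 mm⁴.

I_x ≈ 4.62 × 10⁸ mm⁴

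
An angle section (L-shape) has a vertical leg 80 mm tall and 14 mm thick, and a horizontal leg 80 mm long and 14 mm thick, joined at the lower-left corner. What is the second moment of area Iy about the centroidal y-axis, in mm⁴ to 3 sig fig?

Treat the section as a set of non-overlapping primitives; coordinates are from the bounding-box lower-left.
Vertical leg: 14 × 80, A = 1 120 mm², x = 7 mm, Ī = 18 293 mm⁴.
Horizontal leg (remainder): 66 × 14, A = 924 mm², x = 47 mm, Ī = 335 412 mm⁴.
Centroid: x̄ = ΣA·x / ΣA = 25.082 mm.
Transfer each piece to the centroidal y-axis using Ī + A·d² with d = x − 25.082:
  vertical leg: d = -18.082 mm → contributes +384 495 mm⁴
  horizontal leg (remainder): d = 21.918 mm → contributes +779 293 mm⁴
Total I = 1 163 788 mm⁴.

Iy ≈ 1.16 × 10⁶ mm⁴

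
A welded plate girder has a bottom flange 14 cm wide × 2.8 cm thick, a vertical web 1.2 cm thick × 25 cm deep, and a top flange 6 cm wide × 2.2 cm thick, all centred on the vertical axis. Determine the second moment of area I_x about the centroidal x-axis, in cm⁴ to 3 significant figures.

I_x ≈ 9990 cm⁴

Treat the section as a set of non-overlapping primitives; coordinates are from the bounding-box lower-left.
Bottom plate: 14 × 2.8, A = 39.2 cm², y = 1.4 cm, Ī = 25.611 cm⁴.
Web plate: 1.2 × 25, A = 30 cm², y = 15.3 cm, Ī = 1562.5 cm⁴.
Top plate: 6 × 2.2, A = 13.2 cm², y = 28.9 cm, Ī = 5.324 cm⁴.
Centroid: ȳ = ΣA·y / ΣA = 10.866 cm.
Transfer each piece to the centroidal x-axis using Ī + A·d² with d = y − 10.866:
  bottom plate: d = -9.466 cm → contributes +3538.1 cm⁴
  web plate: d = 4.434 cm → contributes +2152.3 cm⁴
  top plate: d = 18.034 cm → contributes +4298.3 cm⁴
Total I = 9988.7 cm⁴.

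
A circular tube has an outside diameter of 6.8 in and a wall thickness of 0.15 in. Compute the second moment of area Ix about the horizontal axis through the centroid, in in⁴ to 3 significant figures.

Ix ≈ 17.3 in⁴

Break the section into simple shapes (no overlaps), measuring from the bottom-left corner of the bounding box.
Outer circle: ⌀6.8, A = 36.317 in², y = 3.4 in, Ī = 104.96 in⁴.
Bore (subtracted): ⌀6.5, A = 33.183 in², y = 3.4 in, Ī = 87.624 in⁴.
By symmetry the centroid is at mid-height, ȳ = 3.4 in.
All pieces are centred on the horizontal axis through the centroid, so I = ΣĪ (holes subtracted) = 17.332 in⁴.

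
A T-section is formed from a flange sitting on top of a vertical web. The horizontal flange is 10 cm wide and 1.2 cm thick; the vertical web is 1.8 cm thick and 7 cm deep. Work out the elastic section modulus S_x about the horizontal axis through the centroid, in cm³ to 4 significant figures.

S_x ≈ 28.40 cm³

Treat the section as a set of non-overlapping primitives; coordinates are from the bounding-box lower-left.
Flange: 10 × 1.2, A = 12 cm², y = 7.6 cm, Ī = 1.44 cm⁴.
Web: 1.8 × 7, A = 12.6 cm², y = 3.5 cm, Ī = 51.45 cm⁴.
Centroid: ȳ = ΣA·y / ΣA = 5.5 cm.
Transfer each piece to the horizontal axis through the centroid using Ī + A·d² with d = y − 5.5:
  flange: d = 2.1 cm → contributes +54.36 cm⁴
  web: d = -2 cm → contributes +101.85 cm⁴
Total I = 156.21 cm⁴.
Extreme fibre distance c = 5.5 cm; S = I/c = 28.4018 cm³.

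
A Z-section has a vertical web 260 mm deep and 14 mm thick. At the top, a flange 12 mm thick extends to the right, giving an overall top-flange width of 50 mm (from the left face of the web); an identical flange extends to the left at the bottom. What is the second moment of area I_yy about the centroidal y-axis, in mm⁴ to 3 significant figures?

Decompose the section into non-overlapping parts with the origin at the bottom-left of its bounding rectangle.
Web: 14 × 260, A = 3 640 mm², x = 43 mm, Ī = 59 453 mm⁴.
Top flange (beyond web): 36 × 12, A = 432 mm², x = 68 mm, Ī = 46 656 mm⁴.
Bottom flange (beyond web): 36 × 12, A = 432 mm², x = 18 mm, Ī = 46 656 mm⁴.
Centroid: x̄ = ΣA·x / ΣA = 43 mm.
Transfer each piece to the centroidal y-axis using Ī + A·d² with d = x − 43:
  web: d = 0 mm → contributes +59 453 mm⁴
  top flange (beyond web): d = 25 mm → contributes +316 656 mm⁴
  bottom flange (beyond web): d = -25 mm → contributes +316 656 mm⁴
Total I = 692 765 mm⁴.

I_yy ≈ 6.93 × 10⁵ mm⁴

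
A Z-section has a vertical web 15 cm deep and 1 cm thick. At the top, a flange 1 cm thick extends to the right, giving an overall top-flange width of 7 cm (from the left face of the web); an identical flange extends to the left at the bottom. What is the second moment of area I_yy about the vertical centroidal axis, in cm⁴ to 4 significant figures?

I_yy ≈ 184.3 cm⁴

Treat the section as a set of non-overlapping primitives; coordinates are from the bounding-box lower-left.
Web: 1 × 15, A = 15 cm², x = 6.5 cm, Ī = 1.25 cm⁴.
Top flange (beyond web): 6 × 1, A = 6 cm², x = 10 cm, Ī = 18 cm⁴.
Bottom flange (beyond web): 6 × 1, A = 6 cm², x = 3 cm, Ī = 18 cm⁴.
Centroid: x̄ = ΣA·x / ΣA = 6.5 cm.
Transfer each piece to the vertical centroidal axis using Ī + A·d² with d = x − 6.5:
  web: d = 0 cm → contributes +1.25 cm⁴
  top flange (beyond web): d = 3.5 cm → contributes +91.5 cm⁴
  bottom flange (beyond web): d = -3.5 cm → contributes +91.5 cm⁴
Total I = 184.25 cm⁴.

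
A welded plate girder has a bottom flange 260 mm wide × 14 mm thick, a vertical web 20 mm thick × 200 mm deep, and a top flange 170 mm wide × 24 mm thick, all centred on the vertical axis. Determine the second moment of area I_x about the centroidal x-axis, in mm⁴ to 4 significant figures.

Decompose the section into non-overlapping parts with the origin at the bottom-left of its bounding rectangle.
Bottom plate: 260 × 14, A = 3 640 mm², y = 7 mm, Ī = 59453.3 mm⁴.
Web plate: 20 × 200, A = 4 000 mm², y = 114 mm, Ī = 13 333 333 mm⁴.
Top plate: 170 × 24, A = 4 080 mm², y = 226 mm, Ī = 195 840 mm⁴.
Centroid: ȳ = ΣA·y / ΣA = 119.758 mm.
Transfer each piece to the centroidal x-axis using Ī + A·d² with d = y − 119.758:
  bottom plate: d = -112.758 mm → contributes +46 339 484 mm⁴
  web plate: d = -5.75768 mm → contributes +13 465 937 mm⁴
  top plate: d = 106.242 mm → contributes +46 248 557 mm⁴
Total I = 106 053 978 mm⁴.

I_x ≈ 1.061 × 10⁸ mm⁴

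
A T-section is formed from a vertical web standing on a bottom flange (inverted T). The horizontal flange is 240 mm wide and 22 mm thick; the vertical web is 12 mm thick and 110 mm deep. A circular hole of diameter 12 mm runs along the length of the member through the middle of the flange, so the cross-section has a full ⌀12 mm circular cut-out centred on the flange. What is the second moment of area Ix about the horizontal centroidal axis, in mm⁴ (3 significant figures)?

Ix ≈ 6.12 × 10⁶ mm⁴

Break the section into simple shapes (no overlaps), measuring from the bottom-left corner of the bounding box.
Flange: 240 × 22, A = 5 280 mm², y = 11 mm, Ī = 212 960 mm⁴.
Web: 12 × 110, A = 1 320 mm², y = 77 mm, Ī = 1 331 000 mm⁴.
Hole (subtracted): ⌀12, A = 113.1 mm², y = 11 mm, Ī = 1017.9 mm⁴.
Centroid: ȳ = ΣA·y / ΣA = 24.43 mm.
Transfer each piece to the horizontal centroidal axis using Ī + A·d² with d = y − 24.43:
  flange: d = -13.43 mm → contributes +1 165 306 mm⁴
  web: d = 52.57 mm → contributes +4 978 939 mm⁴
  hole: d = -13.43 mm → contributes −21 417 mm⁴
Total I = 6 122 828 mm⁴.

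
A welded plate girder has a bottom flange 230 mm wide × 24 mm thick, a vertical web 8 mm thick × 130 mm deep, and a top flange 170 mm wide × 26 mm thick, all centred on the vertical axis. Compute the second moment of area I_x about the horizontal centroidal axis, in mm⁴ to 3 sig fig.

I_x ≈ 6.10 × 10⁷ mm⁴

Split into non-overlapping primitives; take the origin at the lower-left of the bounding box.
Bottom plate: 230 × 24, A = 5 520 mm², y = 12 mm, Ī = 264 960 mm⁴.
Web plate: 8 × 130, A = 1 040 mm², y = 89 mm, Ī = 1 464 667 mm⁴.
Top plate: 170 × 26, A = 4 420 mm², y = 167 mm, Ī = 248 993 mm⁴.
Centroid: ȳ = ΣA·y / ΣA = 81.689 mm.
Transfer each piece to the horizontal centroidal axis using Ī + A·d² with d = y − 81.689:
  bottom plate: d = -69.689 mm → contributes +27 072 787 mm⁴
  web plate: d = 7.3115 mm → contributes +1 520 263 mm⁴
  top plate: d = 85.311 mm → contributes +32 417 965 mm⁴
Total I = 61 011 015 mm⁴.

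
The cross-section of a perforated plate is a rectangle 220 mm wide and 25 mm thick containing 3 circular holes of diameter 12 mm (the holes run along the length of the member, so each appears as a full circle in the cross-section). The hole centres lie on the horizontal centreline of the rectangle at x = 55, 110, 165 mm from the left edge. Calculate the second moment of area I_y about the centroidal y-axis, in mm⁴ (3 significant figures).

I_y ≈ 2.15 × 10⁷ mm⁴

Split into non-overlapping primitives; take the origin at the lower-left of the bounding box.
Plate: 220 × 25, A = 5 500 mm², x = 110 mm, Ī = 22 183 333 mm⁴.
Hole 1 (subtracted): ⌀12, A = 113.1 mm², x = 55 mm, Ī = 1017.9 mm⁴.
Hole 2 (subtracted): ⌀12, A = 113.1 mm², x = 110 mm, Ī = 1017.9 mm⁴.
Hole 3 (subtracted): ⌀12, A = 113.1 mm², x = 165 mm, Ī = 1017.9 mm⁴.
By symmetry the centroid is at mid-width, x̄ = 110 mm.
Transfer each piece to the centroidal y-axis using Ī + A·d² with d = x − 110:
  plate: d = 0 mm → contributes +22 183 333 mm⁴
  hole 1: d = -55 mm → contributes −343 137 mm⁴
  hole 2: d = 0 mm → contributes −1017.9 mm⁴
  hole 3: d = 55 mm → contributes −343 137 mm⁴
Total I = 21 496 041 mm⁴.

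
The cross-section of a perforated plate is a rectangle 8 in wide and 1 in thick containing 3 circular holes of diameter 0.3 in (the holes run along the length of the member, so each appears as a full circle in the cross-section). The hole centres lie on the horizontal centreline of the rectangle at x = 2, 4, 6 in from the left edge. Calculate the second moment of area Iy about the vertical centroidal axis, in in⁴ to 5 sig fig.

Treat the section as a set of non-overlapping primitives; coordinates are from the bounding-box lower-left.
Plate: 8 × 1, A = 8 in², x = 4 in, Ī = 42.66667 in⁴.
Hole 1 (subtracted): ⌀0.3, A = 0.07068583 in², x = 2 in, Ī = 0.0003976078 in⁴.
Hole 2 (subtracted): ⌀0.3, A = 0.07068583 in², x = 4 in, Ī = 0.0003976078 in⁴.
Hole 3 (subtracted): ⌀0.3, A = 0.07068583 in², x = 6 in, Ī = 0.0003976078 in⁴.
By symmetry the centroid is at mid-width, x̄ = 4 in.
Transfer each piece to the vertical centroidal axis using Ī + A·d² with d = x − 4:
  plate: d = 0 in → contributes +42.66667 in⁴
  hole 1: d = -2 in → contributes −0.2831409 in⁴
  hole 2: d = 0 in → contributes −0.0003976078 in⁴
  hole 3: d = 2 in → contributes −0.2831409 in⁴
Total I = 42.09999 in⁴.

Iy ≈ 42.100 in⁴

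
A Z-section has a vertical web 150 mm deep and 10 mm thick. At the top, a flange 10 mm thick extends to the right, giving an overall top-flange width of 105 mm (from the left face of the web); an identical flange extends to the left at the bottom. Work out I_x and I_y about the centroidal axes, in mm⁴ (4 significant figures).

I_x ≈ 1.214 × 10⁷ mm⁴, I_y ≈ 6.678 × 10⁶ mm⁴

Split into non-overlapping primitives; take the origin at the lower-left of the bounding box.
Web: 10 × 150, A = 1 500 mm², y = 75 mm, Ī = 2 812 500 mm⁴.
Top flange (beyond web): 95 × 10, A = 950 mm², y = 145 mm, Ī = 7916.67 mm⁴.
Bottom flange (beyond web): 95 × 10, A = 950 mm², y = 5 mm, Ī = 7916.67 mm⁴.
Centroid: ȳ = ΣA·y / ΣA = 75 mm.
Transfer each piece to the centroidal x-axis using Ī + A·d² with d = y − 75:
  web: d = 0 mm → contributes +2 812 500 mm⁴
  top flange (beyond web): d = 70 mm → contributes +4 662 917 mm⁴
  bottom flange (beyond web): d = -70 mm → contributes +4 662 917 mm⁴
Total I = 12 138 333 mm⁴.
For the y-axis: x̄ = 100 mm.
Repeating about the centroidal y-axis gives I_y = 6 678 333 mm⁴.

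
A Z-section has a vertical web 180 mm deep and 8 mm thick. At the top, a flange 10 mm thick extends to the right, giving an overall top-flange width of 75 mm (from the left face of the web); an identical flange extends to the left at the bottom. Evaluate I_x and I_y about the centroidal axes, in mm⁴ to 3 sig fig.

I_x ≈ 1.36 × 10⁷ mm⁴, I_y ≈ 2.39 × 10⁶ mm⁴

Treat the section as a set of non-overlapping primitives; coordinates are from the bounding-box lower-left.
Web: 8 × 180, A = 1 440 mm², y = 90 mm, Ī = 3 888 000 mm⁴.
Top flange (beyond web): 67 × 10, A = 670 mm², y = 175 mm, Ī = 5583.3 mm⁴.
Bottom flange (beyond web): 67 × 10, A = 670 mm², y = 5 mm, Ī = 5583.3 mm⁴.
Centroid: ȳ = ΣA·y / ΣA = 90 mm.
Transfer each piece to the centroidal x-axis using Ī + A·d² with d = y − 90:
  web: d = 0 mm → contributes +3 888 000 mm⁴
  top flange (beyond web): d = 85 mm → contributes +4 846 333 mm⁴
  bottom flange (beyond web): d = -85 mm → contributes +4 846 333 mm⁴
Total I = 13 580 667 mm⁴.
For the y-axis: x̄ = 71 mm.
Repeating about the centroidal y-axis gives I_y = 2 393 327 mm⁴.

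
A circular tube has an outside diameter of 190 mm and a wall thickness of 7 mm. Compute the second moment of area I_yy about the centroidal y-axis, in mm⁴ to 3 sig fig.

I_yy ≈ 1.69 × 10⁷ mm⁴

Split into non-overlapping primitives; take the origin at the lower-left of the bounding box.
Outer circle: ⌀190, A = 28 353 mm², x = 95 mm, Ī = 63 971 171 mm⁴.
Bore (subtracted): ⌀176, A = 24 328 mm², x = 95 mm, Ī = 47 099 963 mm⁴.
By symmetry the centroid is at mid-width, x̄ = 95 mm.
All pieces are centred on the centroidal y-axis, so I = ΣĪ (holes subtracted) = 16 871 208 mm⁴.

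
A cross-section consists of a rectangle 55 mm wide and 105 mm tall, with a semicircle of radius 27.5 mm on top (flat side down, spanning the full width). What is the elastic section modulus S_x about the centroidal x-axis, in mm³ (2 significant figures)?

Treat the section as a set of non-overlapping primitives; coordinates are from the bounding-box lower-left.
Rectangular body: 55 × 105, A = 5 775 mm², y = 52.5 mm, Ī = 5 305 781 mm⁴.
Semicircular cap: semicircle r = 27.5, A = 1 188 mm², y = 116.7 mm, Ī = 62 772 mm⁴.
Centroid: ȳ = ΣA·y / ΣA = 63.45 mm.
Transfer each piece to the centroidal x-axis using Ī + A·d² with d = y − 63.45:
  rectangular body: d = -10.95 mm → contributes +5 997 967 mm⁴
  semicircular cap: d = 53.22 mm → contributes +3 427 807 mm⁴
Total I = 9 425 774 mm⁴.
Extreme fibre distance c = 69.05 mm; S = I/c = 136 503 mm³.

S_x ≈ 1.4 × 10⁵ mm³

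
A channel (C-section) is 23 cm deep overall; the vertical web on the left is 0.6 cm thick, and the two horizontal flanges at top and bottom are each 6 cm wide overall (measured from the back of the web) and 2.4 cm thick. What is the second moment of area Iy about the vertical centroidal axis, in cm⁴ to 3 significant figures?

Iy ≈ 144 cm⁴

Split into non-overlapping primitives; take the origin at the lower-left of the bounding box.
Web: 0.6 × 23, A = 13.8 cm², x = 0.3 cm, Ī = 0.414 cm⁴.
Top flange (beyond web): 5.4 × 2.4, A = 12.96 cm², x = 3.3 cm, Ī = 31.493 cm⁴.
Bottom flange (beyond web): 5.4 × 2.4, A = 12.96 cm², x = 3.3 cm, Ī = 31.493 cm⁴.
Centroid: x̄ = ΣA·x / ΣA = 2.2577 cm.
Transfer each piece to the vertical centroidal axis using Ī + A·d² with d = x − 2.2577:
  web: d = -1.9577 cm → contributes +53.304 cm⁴
  top flange (beyond web): d = 1.0423 cm → contributes +45.572 cm⁴
  bottom flange (beyond web): d = 1.0423 cm → contributes +45.572 cm⁴
Total I = 144.45 cm⁴.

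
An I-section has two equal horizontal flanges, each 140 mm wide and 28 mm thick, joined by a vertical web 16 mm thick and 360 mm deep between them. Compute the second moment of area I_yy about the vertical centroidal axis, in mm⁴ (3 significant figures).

I_yy ≈ 1.29 × 10⁷ mm⁴

Split into non-overlapping primitives; take the origin at the lower-left of the bounding box.
Bottom flange: 140 × 28, A = 3 920 mm², x = 70 mm, Ī = 6 402 667 mm⁴.
Web: 16 × 360, A = 5 760 mm², x = 70 mm, Ī = 122 880 mm⁴.
Top flange: 140 × 28, A = 3 920 mm², x = 70 mm, Ī = 6 402 667 mm⁴.
By symmetry the centroid is at mid-width, x̄ = 70 mm.
All pieces are centred on the vertical centroidal axis, so I = ΣĪ = 12 928 213 mm⁴.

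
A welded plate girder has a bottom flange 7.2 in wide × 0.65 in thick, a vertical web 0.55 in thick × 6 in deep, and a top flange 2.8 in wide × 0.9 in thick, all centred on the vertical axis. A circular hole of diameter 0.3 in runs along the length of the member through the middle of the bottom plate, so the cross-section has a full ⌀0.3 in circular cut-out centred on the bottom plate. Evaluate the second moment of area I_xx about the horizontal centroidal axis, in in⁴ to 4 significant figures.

Break the section into simple shapes (no overlaps), measuring from the bottom-left corner of the bounding box.
Bottom plate: 7.2 × 0.65, A = 4.68 in², y = 0.325 in, Ī = 0.164775 in⁴.
Web plate: 0.55 × 6, A = 3.3 in², y = 3.65 in, Ī = 9.9 in⁴.
Top plate: 2.8 × 0.9, A = 2.52 in², y = 7.1 in, Ī = 0.1701 in⁴.
Hole (subtracted): ⌀0.3, A = 0.0706858 in², y = 0.325 in, Ī = 0.000397608 in⁴.
Centroid: ȳ = ΣA·y / ΣA = 3.0141 in.
Transfer each piece to the horizontal centroidal axis using Ī + A·d² with d = y − 3.0141:
  bottom plate: d = -2.6891 in → contributes +34.0071 in⁴
  web plate: d = 0.635897 in → contributes +11.2344 in⁴
  top plate: d = 4.0859 in → contributes +42.2404 in⁴
  hole: d = -2.6891 in → contributes −0.511546 in⁴
Total I = 86.9704 in⁴.

I_xx ≈ 86.97 in⁴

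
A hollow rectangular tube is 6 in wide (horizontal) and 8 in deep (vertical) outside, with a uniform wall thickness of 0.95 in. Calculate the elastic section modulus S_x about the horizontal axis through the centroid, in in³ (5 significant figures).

Treat the section as a set of non-overlapping primitives; coordinates are from the bounding-box lower-left.
Outer rectangle: 6 × 8, A = 48 in², y = 4 in, Ī = 256 in⁴.
Inner void (subtracted): 4.1 × 6.1, A = 25.01 in², y = 4 in, Ī = 77.55184 in⁴.
By symmetry the centroid is at mid-height, ȳ = 4 in.
All pieces are centred on the horizontal axis through the centroid, so I = ΣĪ (holes subtracted) = 178.4482 in⁴.
Extreme fibre distance c = 4 in; S = I/c = 44.61204 in³.

S_x ≈ 44.612 in³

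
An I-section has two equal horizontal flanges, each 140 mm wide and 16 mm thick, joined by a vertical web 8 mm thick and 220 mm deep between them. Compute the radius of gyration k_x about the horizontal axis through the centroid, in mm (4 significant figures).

Treat the section as a set of non-overlapping primitives; coordinates are from the bounding-box lower-left.
Bottom flange: 140 × 16, A = 2 240 mm², y = 8 mm, Ī = 47786.7 mm⁴.
Web: 8 × 220, A = 1 760 mm², y = 126 mm, Ī = 7 098 667 mm⁴.
Top flange: 140 × 16, A = 2 240 mm², y = 244 mm, Ī = 47786.7 mm⁴.
By symmetry the centroid is at mid-height, ȳ = 126 mm.
Transfer each piece to the horizontal axis through the centroid using Ī + A·d² with d = y − 126:
  bottom flange: d = -118 mm → contributes +31 237 547 mm⁴
  web: d = 0 mm → contributes +7 098 667 mm⁴
  top flange: d = 118 mm → contributes +31 237 547 mm⁴
Total I = 69 573 760 mm⁴.
Radius of gyration: k = √(I/A) = √(69 573 760 / 6 240) = 105.592 mm.

k_x ≈ 105.6 mm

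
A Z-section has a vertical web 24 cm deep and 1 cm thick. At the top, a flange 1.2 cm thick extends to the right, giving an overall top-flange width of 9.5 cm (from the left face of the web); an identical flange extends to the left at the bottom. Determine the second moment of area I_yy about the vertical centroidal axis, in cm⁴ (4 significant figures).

Treat the section as a set of non-overlapping primitives; coordinates are from the bounding-box lower-left.
Web: 1 × 24, A = 24 cm², x = 9 cm, Ī = 2 cm⁴.
Top flange (beyond web): 8.5 × 1.2, A = 10.2 cm², x = 13.75 cm, Ī = 61.4125 cm⁴.
Bottom flange (beyond web): 8.5 × 1.2, A = 10.2 cm², x = 4.25 cm, Ī = 61.4125 cm⁴.
Centroid: x̄ = ΣA·x / ΣA = 9 cm.
Transfer each piece to the vertical centroidal axis using Ī + A·d² with d = x − 9:
  web: d = 0 cm → contributes +2 cm⁴
  top flange (beyond web): d = 4.75 cm → contributes +291.55 cm⁴
  bottom flange (beyond web): d = -4.75 cm → contributes +291.55 cm⁴
Total I = 585.1 cm⁴.

I_yy ≈ 585.1 cm⁴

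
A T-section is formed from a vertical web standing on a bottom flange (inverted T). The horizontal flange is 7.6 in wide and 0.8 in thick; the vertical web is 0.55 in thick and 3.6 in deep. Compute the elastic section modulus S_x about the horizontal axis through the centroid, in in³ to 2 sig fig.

S_x ≈ 2.8 in³

Decompose the section into non-overlapping parts with the origin at the bottom-left of its bounding rectangle.
Flange: 7.6 × 0.8, A = 6.08 in², y = 0.4 in, Ī = 0.3243 in⁴.
Web: 0.55 × 3.6, A = 1.98 in², y = 2.6 in, Ī = 2.138 in⁴.
Centroid: ȳ = ΣA·y / ΣA = 0.9404 in.
Transfer each piece to the horizontal axis through the centroid using Ī + A·d² with d = y − 0.9404:
  flange: d = -0.5404 in → contributes +2.1 in⁴
  web: d = 1.66 in → contributes +7.592 in⁴
Total I = 9.692 in⁴.
Extreme fibre distance c = 3.46 in; S = I/c = 2.801 in³.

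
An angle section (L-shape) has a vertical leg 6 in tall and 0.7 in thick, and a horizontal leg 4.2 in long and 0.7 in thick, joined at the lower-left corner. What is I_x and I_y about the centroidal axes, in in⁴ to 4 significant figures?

I_x ≈ 23.57 in⁴, I_y ≈ 9.496 in⁴

Break the section into simple shapes (no overlaps), measuring from the bottom-left corner of the bounding box.
Vertical leg: 0.7 × 6, A = 4.2 in², y = 3 in, Ī = 12.6 in⁴.
Horizontal leg (remainder): 3.5 × 0.7, A = 2.45 in², y = 0.35 in, Ī = 0.100042 in⁴.
Centroid: ȳ = ΣA·y / ΣA = 2.02368 in.
Transfer each piece to the centroidal x-axis using Ī + A·d² with d = y − 2.02368:
  vertical leg: d = 0.976316 in → contributes +16.6034 in⁴
  horizontal leg (remainder): d = -1.67368 in → contributes +6.96303 in⁴
Total I = 23.5664 in⁴.
For the y-axis: x̄ = 1.12368 in.
Repeating about the centroidal y-axis gives I_y = 9.49644 in⁴.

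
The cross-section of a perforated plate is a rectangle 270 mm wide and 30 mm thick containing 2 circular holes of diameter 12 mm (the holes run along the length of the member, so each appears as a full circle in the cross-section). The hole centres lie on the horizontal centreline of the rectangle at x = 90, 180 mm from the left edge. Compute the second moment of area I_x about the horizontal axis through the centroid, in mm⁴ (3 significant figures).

I_x ≈ 6.05 × 10⁵ mm⁴

Decompose the section into non-overlapping parts with the origin at the bottom-left of its bounding rectangle.
Plate: 270 × 30, A = 8 100 mm², y = 15 mm, Ī = 607 500 mm⁴.
Hole 1 (subtracted): ⌀12, A = 113.1 mm², y = 15 mm, Ī = 1017.9 mm⁴.
Hole 2 (subtracted): ⌀12, A = 113.1 mm², y = 15 mm, Ī = 1017.9 mm⁴.
By symmetry the centroid is at mid-height, ȳ = 15 mm.
All pieces are centred on the horizontal axis through the centroid, so I = ΣĪ (holes subtracted) = 605 464 mm⁴.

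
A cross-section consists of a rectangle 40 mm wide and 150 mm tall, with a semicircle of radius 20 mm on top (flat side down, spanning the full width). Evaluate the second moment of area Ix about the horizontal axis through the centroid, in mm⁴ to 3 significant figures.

Split into non-overlapping primitives; take the origin at the lower-left of the bounding box.
Rectangular body: 40 × 150, A = 6 000 mm², y = 75 mm, Ī = 11 250 000 mm⁴.
Semicircular cap: semicircle r = 20, A = 628.32 mm², y = 158.49 mm, Ī = 17 561 mm⁴.
Centroid: ȳ = ΣA·y / ΣA = 82.914 mm.
Transfer each piece to the horizontal axis through the centroid using Ī + A·d² with d = y − 82.914:
  rectangular body: d = -7.9141 mm → contributes +11 625 799 mm⁴
  semicircular cap: d = 75.574 mm → contributes +3 606 173 mm⁴
Total I = 15 231 972 mm⁴.

Ix ≈ 1.52 × 10⁷ mm⁴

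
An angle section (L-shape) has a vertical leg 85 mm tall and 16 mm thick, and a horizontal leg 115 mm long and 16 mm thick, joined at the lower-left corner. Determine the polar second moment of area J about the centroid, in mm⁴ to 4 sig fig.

Break the section into simple shapes (no overlaps), measuring from the bottom-left corner of the bounding box.
Vertical leg: 16 × 85, A = 1 360 mm², y = 42.5 mm, Ī = 818 833 mm⁴.
Horizontal leg (remainder): 99 × 16, A = 1 584 mm², y = 8 mm, Ī = 33 792 mm⁴.
Centroid: ȳ = ΣA·y / ΣA = 23.9375 mm.
Transfer each piece to the centroidal x-axis using Ī + A·d² with d = y − 23.9375:
  vertical leg: d = 18.5625 mm → contributes +1 287 444 mm⁴
  horizontal leg (remainder): d = -15.9375 mm → contributes +436 134 mm⁴
Total I = 1 723 578 mm⁴.
For the y-axis: x̄ = 38.9375 mm.
Repeating about the centroidal y-axis gives I_y = 3 742 058 mm⁴.
Polar second moment: J = I_x + I_y = 5 465 636 mm⁴.

J ≈ 5.466 × 10⁶ mm⁴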